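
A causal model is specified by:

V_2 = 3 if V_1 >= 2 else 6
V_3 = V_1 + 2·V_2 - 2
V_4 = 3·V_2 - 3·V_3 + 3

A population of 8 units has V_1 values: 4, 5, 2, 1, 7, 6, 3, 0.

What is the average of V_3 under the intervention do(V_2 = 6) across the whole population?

Every unit gets V_2=6 under the intervention. V_3 values become 14, 15, 12, 11, 17, 16, 13, 10; E[V_3|do(V_2=6)] = 13.5.

13.5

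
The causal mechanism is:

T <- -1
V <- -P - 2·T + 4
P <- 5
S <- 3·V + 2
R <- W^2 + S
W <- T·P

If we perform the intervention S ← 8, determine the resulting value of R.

The intervention breaks the incoming arrows to S: S <- 3·V + 2 no longer applies, and S = 8.
W = T·P  [with T=-1, P=5]  = -5
R = W^2 + S  [with W=-5, S=8]  = 33

33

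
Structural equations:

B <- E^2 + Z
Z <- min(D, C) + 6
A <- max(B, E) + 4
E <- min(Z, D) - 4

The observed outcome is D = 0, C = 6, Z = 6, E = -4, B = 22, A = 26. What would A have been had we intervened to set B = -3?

The intervention breaks the incoming arrows to B: B <- E^2 + Z no longer applies, and B = -3.
Z = min(D, C) + 6  [with D=0, C=6]  = 6
E = min(Z, D) - 4  [with Z=6, D=0]  = -4
A = max(B, E) + 4  [with B=-3, E=-4]  = 1

1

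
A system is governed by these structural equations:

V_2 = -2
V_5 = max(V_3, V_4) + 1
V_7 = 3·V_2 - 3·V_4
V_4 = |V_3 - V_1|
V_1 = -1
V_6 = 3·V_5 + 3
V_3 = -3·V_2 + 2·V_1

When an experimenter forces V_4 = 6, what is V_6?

Under do(V_4=6), the mechanism V_4 = |V_3 - V_1| is discarded; V_4 is fixed at 6.
V_3 = -3·V_2 + 2·V_1  [with V_2=-2, V_1=-1]  = 4
V_5 = max(V_3, V_4) + 1  [with V_3=4, V_4=6]  = 7
V_6 = 3·V_5 + 3  [with V_5=7]  = 24

24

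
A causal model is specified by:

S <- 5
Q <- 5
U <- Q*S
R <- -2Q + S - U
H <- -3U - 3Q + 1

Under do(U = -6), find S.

5

Under do(U=-6), the mechanism U <- Q*S is discarded; U is fixed at -6.
S is not downstream of the intervention, so its value is determined by the original equations.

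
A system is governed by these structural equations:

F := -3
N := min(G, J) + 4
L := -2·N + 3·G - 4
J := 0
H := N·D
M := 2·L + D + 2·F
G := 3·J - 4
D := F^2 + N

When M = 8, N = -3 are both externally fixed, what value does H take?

-18

Under do(M = 8, N = -3), each intervened variable's structural equation is replaced by its fixed value.
D = F^2 + N  [with F=-3, N=-3]  = 6
H = N·D  [with N=-3, D=6]  = -18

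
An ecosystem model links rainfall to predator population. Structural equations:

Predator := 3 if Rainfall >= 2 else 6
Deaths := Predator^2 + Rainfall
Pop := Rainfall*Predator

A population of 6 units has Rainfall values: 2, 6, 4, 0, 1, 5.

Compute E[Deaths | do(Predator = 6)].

Under do(Predator=6), Predator's equation is replaced by Predator=6 for every unit. Per-unit Deaths: 38, 42, 40, 36, 37, 41. Mean = 39.

39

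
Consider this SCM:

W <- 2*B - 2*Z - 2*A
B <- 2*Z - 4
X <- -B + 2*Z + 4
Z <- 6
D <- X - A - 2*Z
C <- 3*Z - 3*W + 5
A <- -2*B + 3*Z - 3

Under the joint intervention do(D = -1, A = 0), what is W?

Under do(D = -1, A = 0), each intervened variable's structural equation is replaced by its fixed value.
B = 2*Z - 4  [with Z=6]  = 8
W = 2*B - 2*Z - 2*A  [with B=8, Z=6, A=0]  = 4

4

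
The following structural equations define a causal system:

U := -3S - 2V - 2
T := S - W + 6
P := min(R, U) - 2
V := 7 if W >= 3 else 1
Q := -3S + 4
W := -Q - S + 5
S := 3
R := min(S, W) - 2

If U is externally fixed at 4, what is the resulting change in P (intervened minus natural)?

do(U=4) replaces the equation U := -3S - 2V - 2 with the constant U = 4.
Q = -3S + 4  [with S=3]  = -5
W = -Q - S + 5  [with Q=-5, S=3]  = 7
R = min(S, W) - 2  [with S=3, W=7]  = 1
P = min(R, U) - 2  [with R=1, U=4]  = -1
Without intervention: Q = -3S + 4  [with S=3]  = -5; W = -Q - S + 5  [with Q=-5, S=3]  = 7; R = min(S, W) - 2  [with S=3, W=7]  = 1; V = 7 if W >= 3 else 1  [with W=7]  = 7; U = -3S - 2V - 2  [with S=3, V=7]  = -25; P = min(R, U) - 2  [with R=1, U=-25]  = -27.
Change = -1 − (-27) = 26.

26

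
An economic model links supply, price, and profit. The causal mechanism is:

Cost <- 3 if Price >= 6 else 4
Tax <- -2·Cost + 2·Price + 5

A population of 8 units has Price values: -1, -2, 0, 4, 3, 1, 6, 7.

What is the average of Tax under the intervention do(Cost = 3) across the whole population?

Under do(Cost=3), Cost's equation is replaced by Cost=3 for every unit. Per-unit Tax: -3, -5, -1, 7, 5, 1, 11, 13. Mean = 3.5.

3.5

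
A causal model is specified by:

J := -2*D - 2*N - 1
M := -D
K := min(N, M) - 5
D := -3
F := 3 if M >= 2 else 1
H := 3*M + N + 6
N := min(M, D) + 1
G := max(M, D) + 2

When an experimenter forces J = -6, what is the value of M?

Under do(J=-6), the mechanism J := -2*D - 2*N - 1 is discarded; J is fixed at -6.
M is not downstream of the intervention, so its value is determined by the original equations.
M = -D  [with D=-3]  = 3

3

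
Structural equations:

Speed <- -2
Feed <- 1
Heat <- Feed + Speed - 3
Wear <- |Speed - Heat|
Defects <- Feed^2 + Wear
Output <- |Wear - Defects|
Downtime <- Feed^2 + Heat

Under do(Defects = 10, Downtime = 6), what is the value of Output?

Under do(Defects = 10, Downtime = 6), each intervened variable's structural equation is replaced by its fixed value.
Heat = Feed + Speed - 3  [with Feed=1, Speed=-2]  = -4
Wear = |Speed - Heat|  [with Speed=-2, Heat=-4]  = 2
Output = |Wear - Defects|  [with Wear=2, Defects=10]  = 8

8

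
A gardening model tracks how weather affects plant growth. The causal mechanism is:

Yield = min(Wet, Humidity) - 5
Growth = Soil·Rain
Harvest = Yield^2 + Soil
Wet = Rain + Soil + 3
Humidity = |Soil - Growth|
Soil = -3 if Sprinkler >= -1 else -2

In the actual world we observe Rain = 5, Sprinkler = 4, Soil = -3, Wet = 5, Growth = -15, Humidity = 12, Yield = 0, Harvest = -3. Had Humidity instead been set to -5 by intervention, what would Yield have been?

-10

Intervening sets Humidity = -5 and removes its equation (Humidity = |Soil - Growth|).
Soil = -3 if Sprinkler >= -1 else -2  [with Sprinkler=4]  = -3
Wet = Rain + Soil + 3  [with Rain=5, Soil=-3]  = 5
Yield = min(Wet, Humidity) - 5  [with Wet=5, Humidity=-5]  = -10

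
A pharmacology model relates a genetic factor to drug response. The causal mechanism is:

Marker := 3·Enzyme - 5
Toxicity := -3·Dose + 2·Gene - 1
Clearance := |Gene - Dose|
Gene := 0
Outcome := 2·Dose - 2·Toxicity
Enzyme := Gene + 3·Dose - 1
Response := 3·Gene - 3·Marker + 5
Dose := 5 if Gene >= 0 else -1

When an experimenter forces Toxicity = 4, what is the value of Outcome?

Intervening sets Toxicity = 4 and removes its equation (Toxicity := -3·Dose + 2·Gene - 1).
Dose = 5 if Gene >= 0 else -1  [with Gene=0]  = 5
Outcome = 2·Dose - 2·Toxicity  [with Dose=5, Toxicity=4]  = 2

2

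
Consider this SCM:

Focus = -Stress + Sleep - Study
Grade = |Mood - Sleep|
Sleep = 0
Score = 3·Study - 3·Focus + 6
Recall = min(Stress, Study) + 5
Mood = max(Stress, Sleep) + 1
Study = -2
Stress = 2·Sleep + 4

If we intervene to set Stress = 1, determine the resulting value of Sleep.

Under do(Stress=1), the mechanism Stress = 2·Sleep + 4 is discarded; Stress is fixed at 1.
Since Sleep is not a descendant of the intervened variable, it is unaffected.

0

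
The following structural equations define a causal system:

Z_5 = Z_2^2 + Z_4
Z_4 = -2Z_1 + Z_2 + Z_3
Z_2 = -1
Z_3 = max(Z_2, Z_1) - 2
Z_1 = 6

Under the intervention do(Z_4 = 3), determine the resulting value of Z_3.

Under do(Z_4=3), the mechanism Z_4 = -2Z_1 + Z_2 + Z_3 is discarded; Z_4 is fixed at 3.
Since Z_3 is not a descendant of the intervened variable, it is unaffected.
Z_3 = max(Z_2, Z_1) - 2  [with Z_2=-1, Z_1=6]  = 4

4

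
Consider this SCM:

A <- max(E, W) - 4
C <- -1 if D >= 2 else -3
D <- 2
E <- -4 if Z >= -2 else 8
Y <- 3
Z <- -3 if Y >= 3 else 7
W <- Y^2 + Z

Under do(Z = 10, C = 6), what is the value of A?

Under do(Z = 10, C = 6), each intervened variable's structural equation is replaced by its fixed value.
W = Y^2 + Z  [with Y=3, Z=10]  = 19
E = -4 if Z >= -2 else 8  [with Z=10]  = -4
A = max(E, W) - 4  [with E=-4, W=19]  = 15

15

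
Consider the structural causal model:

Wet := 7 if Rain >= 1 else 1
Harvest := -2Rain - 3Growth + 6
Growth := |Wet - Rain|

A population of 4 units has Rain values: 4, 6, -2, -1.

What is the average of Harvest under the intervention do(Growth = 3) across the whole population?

-6.5

The intervention sets Growth=3 in all 4 units regardless of Rain. Recomputing Harvest per unit gives -11, -15, 1, -1; average -6.5.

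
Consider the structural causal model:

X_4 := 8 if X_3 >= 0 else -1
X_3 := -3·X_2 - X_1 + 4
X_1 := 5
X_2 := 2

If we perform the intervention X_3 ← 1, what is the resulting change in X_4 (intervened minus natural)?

The intervention breaks the incoming arrows to X_3: X_3 := -3·X_2 - X_1 + 4 no longer applies, and X_3 = 1.
X_4 = 8 if X_3 >= 0 else -1  [with X_3=1]  = 8
Without intervention: X_3 = -3·X_2 - X_1 + 4  [with X_2=2, X_1=5]  = -7; X_4 = 8 if X_3 >= 0 else -1  [with X_3=-7]  = -1.
Change = 8 − (-1) = 9.

9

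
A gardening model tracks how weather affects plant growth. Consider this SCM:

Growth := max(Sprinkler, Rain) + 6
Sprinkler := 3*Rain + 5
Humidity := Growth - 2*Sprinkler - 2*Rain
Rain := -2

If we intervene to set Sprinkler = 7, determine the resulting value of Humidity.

3

Under do(Sprinkler=7), the mechanism Sprinkler := 3*Rain + 5 is discarded; Sprinkler is fixed at 7.
Growth = max(Sprinkler, Rain) + 6  [with Sprinkler=7, Rain=-2]  = 13
Humidity = Growth - 2*Sprinkler - 2*Rain  [with Growth=13, Sprinkler=7, Rain=-2]  = 3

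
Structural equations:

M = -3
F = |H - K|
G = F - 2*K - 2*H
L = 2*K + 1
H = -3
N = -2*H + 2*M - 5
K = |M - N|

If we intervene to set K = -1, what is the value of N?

Under do(K=-1), the mechanism K = |M - N| is discarded; K is fixed at -1.
Since N is not a descendant of the intervened variable, it is unaffected.
N = -2*H + 2*M - 5  [with H=-3, M=-3]  = -5

-5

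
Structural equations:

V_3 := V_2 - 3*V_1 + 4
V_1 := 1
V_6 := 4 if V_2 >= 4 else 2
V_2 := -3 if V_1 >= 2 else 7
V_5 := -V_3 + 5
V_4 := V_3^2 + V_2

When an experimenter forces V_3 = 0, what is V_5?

5

do(V_3=0) replaces the equation V_3 := V_2 - 3*V_1 + 4 with the constant V_3 = 0.
V_5 = -V_3 + 5  [with V_3=0]  = 5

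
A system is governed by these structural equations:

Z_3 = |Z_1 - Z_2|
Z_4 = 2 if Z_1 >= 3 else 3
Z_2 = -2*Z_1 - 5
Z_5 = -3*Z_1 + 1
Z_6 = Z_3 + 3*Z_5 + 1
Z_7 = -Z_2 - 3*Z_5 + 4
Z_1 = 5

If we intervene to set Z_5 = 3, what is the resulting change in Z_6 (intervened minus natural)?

51

The intervention breaks the incoming arrows to Z_5: Z_5 = -3*Z_1 + 1 no longer applies, and Z_5 = 3.
Z_2 = -2*Z_1 - 5  [with Z_1=5]  = -15
Z_3 = |Z_1 - Z_2|  [with Z_1=5, Z_2=-15]  = 20
Z_6 = Z_3 + 3*Z_5 + 1  [with Z_3=20, Z_5=3]  = 30
Without intervention: Z_2 = -2*Z_1 - 5  [with Z_1=5]  = -15; Z_3 = |Z_1 - Z_2|  [with Z_1=5, Z_2=-15]  = 20; Z_5 = -3*Z_1 + 1  [with Z_1=5]  = -14; Z_6 = Z_3 + 3*Z_5 + 1  [with Z_3=20, Z_5=-14]  = -21.
Change = 30 − (-21) = 51.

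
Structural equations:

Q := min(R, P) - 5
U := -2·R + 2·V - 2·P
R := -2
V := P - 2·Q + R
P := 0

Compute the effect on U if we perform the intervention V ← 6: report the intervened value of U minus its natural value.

Intervening sets V = 6 and removes its equation (V := P - 2·Q + R).
U = -2·R + 2·V - 2·P  [with R=-2, V=6, P=0]  = 16
Without intervention: Q = min(R, P) - 5  [with R=-2, P=0]  = -7; V = P - 2·Q + R  [with P=0, Q=-7, R=-2]  = 12; U = -2·R + 2·V - 2·P  [with R=-2, V=12, P=0]  = 28.
Change = 16 − 28 = -12.

-12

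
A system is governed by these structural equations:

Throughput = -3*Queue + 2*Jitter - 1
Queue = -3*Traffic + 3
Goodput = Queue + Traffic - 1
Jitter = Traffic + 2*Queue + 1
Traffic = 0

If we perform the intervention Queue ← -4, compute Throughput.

-3

Under do(Queue=-4), the mechanism Queue = -3*Traffic + 3 is discarded; Queue is fixed at -4.
Jitter = Traffic + 2*Queue + 1  [with Traffic=0, Queue=-4]  = -7
Throughput = -3*Queue + 2*Jitter - 1  [with Queue=-4, Jitter=-7]  = -3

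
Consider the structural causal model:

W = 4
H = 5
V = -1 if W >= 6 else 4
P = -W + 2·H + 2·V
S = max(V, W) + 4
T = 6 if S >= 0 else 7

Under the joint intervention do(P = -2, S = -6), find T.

7

The joint intervention fixes P = -2, S = -6, removing each variable's own equation.
T = 6 if S >= 0 else 7  [with S=-6]  = 7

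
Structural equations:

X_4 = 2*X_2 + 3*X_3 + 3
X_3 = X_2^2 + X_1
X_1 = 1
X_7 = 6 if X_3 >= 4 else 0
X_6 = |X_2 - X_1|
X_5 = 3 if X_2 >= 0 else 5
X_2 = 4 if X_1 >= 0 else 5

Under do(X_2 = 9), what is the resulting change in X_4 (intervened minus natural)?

205

Under do(X_2=9), the mechanism X_2 = 4 if X_1 >= 0 else 5 is discarded; X_2 is fixed at 9.
X_3 = X_2^2 + X_1  [with X_2=9, X_1=1]  = 82
X_4 = 2*X_2 + 3*X_3 + 3  [with X_2=9, X_3=82]  = 267
Without intervention: X_2 = 4 if X_1 >= 0 else 5  [with X_1=1]  = 4; X_3 = X_2^2 + X_1  [with X_2=4, X_1=1]  = 17; X_4 = 2*X_2 + 3*X_3 + 3  [with X_2=4, X_3=17]  = 62.
Change = 267 − 62 = 205.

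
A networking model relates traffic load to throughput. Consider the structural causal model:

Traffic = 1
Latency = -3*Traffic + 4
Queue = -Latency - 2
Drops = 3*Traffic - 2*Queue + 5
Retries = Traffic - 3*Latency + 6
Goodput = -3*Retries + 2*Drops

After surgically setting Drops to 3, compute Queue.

Under do(Drops=3), the mechanism Drops = 3*Traffic - 2*Queue + 5 is discarded; Drops is fixed at 3.
Since Queue is not a descendant of the intervened variable, it is unaffected.
Latency = -3*Traffic + 4  [with Traffic=1]  = 1
Queue = -Latency - 2  [with Latency=1]  = -3

-3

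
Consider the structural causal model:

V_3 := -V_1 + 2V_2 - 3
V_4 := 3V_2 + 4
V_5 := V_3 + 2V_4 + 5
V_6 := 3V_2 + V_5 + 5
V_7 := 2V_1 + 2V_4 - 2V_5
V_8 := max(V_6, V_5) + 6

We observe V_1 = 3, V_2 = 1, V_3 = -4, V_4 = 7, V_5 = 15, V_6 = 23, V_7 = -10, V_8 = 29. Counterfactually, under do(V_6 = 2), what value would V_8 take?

Intervening sets V_6 = 2 and removes its equation (V_6 := 3V_2 + V_5 + 5).
V_3 = -V_1 + 2V_2 - 3  [with V_1=3, V_2=1]  = -4
V_4 = 3V_2 + 4  [with V_2=1]  = 7
V_5 = V_3 + 2V_4 + 5  [with V_3=-4, V_4=7]  = 15
V_8 = max(V_6, V_5) + 6  [with V_6=2, V_5=15]  = 21

21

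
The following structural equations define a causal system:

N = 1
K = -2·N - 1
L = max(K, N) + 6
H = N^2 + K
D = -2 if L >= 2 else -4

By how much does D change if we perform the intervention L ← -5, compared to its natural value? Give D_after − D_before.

do(L=-5) replaces the equation L = max(K, N) + 6 with the constant L = -5.
D = -2 if L >= 2 else -4  [with L=-5]  = -4
Without intervention: K = -2·N - 1  [with N=1]  = -3; L = max(K, N) + 6  [with K=-3, N=1]  = 7; D = -2 if L >= 2 else -4  [with L=7]  = -2.
Change = -4 − (-2) = -2.

-2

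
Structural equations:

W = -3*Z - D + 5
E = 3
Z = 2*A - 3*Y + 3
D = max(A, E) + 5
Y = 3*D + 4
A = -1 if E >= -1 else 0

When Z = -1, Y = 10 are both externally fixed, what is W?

0

Setting Z = -1, Y = 10 by intervention discards those variables' equations.
A = -1 if E >= -1 else 0  [with E=3]  = -1
D = max(A, E) + 5  [with A=-1, E=3]  = 8
W = -3*Z - D + 5  [with Z=-1, D=8]  = 0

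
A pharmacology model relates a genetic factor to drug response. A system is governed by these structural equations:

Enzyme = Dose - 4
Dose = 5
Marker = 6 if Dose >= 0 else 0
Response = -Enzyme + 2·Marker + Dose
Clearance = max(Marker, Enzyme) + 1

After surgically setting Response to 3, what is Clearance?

7

Intervening sets Response = 3 and removes its equation (Response = -Enzyme + 2·Marker + Dose).
No directed path runs from Response to Clearance, so Clearance keeps its natural value.
Enzyme = Dose - 4  [with Dose=5]  = 1
Marker = 6 if Dose >= 0 else 0  [with Dose=5]  = 6
Clearance = max(Marker, Enzyme) + 1  [with Marker=6, Enzyme=1]  = 7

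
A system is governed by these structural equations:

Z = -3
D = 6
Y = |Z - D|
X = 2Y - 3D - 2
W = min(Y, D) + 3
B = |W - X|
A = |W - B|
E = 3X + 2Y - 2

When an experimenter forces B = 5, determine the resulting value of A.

Intervening sets B = 5 and removes its equation (B = |W - X|).
Y = |Z - D|  [with Z=-3, D=6]  = 9
W = min(Y, D) + 3  [with Y=9, D=6]  = 9
A = |W - B|  [with W=9, B=5]  = 4

4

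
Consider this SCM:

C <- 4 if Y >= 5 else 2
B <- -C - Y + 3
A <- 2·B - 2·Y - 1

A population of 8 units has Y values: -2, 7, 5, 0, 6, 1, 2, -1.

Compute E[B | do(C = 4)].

Every unit gets C=4 under the intervention. B values become 1, -8, -6, -1, -7, -2, -3, 0; E[B|do(C=4)] = -3.25.

-3.25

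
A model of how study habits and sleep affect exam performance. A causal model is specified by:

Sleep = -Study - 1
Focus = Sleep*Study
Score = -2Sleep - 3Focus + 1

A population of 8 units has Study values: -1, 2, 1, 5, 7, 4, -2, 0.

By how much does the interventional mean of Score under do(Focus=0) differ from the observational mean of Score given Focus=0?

do(Focus=0) breaks Focus's dependence on Study. With Focus=0 fixed, Score across the units is 1, 7, 5, 13, 17, 11, -1, 3, mean 7.
E[Score|Focus=0] averages over only the 2 units with Focus=0 (Study = -1, 0): Score = 1, 3, mean 2.
Difference = 7 − 2 = 5.

5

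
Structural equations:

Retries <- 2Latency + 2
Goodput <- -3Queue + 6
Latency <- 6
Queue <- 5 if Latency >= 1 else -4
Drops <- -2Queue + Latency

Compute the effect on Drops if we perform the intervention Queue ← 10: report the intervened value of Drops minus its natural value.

-10

The intervention breaks the incoming arrows to Queue: Queue <- 5 if Latency >= 1 else -4 no longer applies, and Queue = 10.
Drops = -2Queue + Latency  [with Queue=10, Latency=6]  = -14
Without intervention: Queue = 5 if Latency >= 1 else -4  [with Latency=6]  = 5; Drops = -2Queue + Latency  [with Queue=5, Latency=6]  = -4.
Change = -14 − (-4) = -10.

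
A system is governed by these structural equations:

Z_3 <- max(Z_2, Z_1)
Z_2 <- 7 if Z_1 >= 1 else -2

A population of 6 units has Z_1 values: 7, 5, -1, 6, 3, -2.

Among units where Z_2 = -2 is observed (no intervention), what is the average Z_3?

Observing Z_2=-2 restricts to units where Z_2's equation naturally yields -2: Z_1 ∈ {-1, -2}. In that subpopulation Z_3 = -1, -2, mean -1.5.

-1.5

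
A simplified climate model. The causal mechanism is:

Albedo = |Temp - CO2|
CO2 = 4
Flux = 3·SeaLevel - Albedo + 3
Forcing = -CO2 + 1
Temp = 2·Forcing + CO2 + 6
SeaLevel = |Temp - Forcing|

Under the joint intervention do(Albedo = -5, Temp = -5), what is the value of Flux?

The joint intervention fixes Albedo = -5, Temp = -5, removing each variable's own equation.
Forcing = -CO2 + 1  [with CO2=4]  = -3
SeaLevel = |Temp - Forcing|  [with Temp=-5, Forcing=-3]  = 2
Flux = 3·SeaLevel - Albedo + 3  [with SeaLevel=2, Albedo=-5]  = 14

14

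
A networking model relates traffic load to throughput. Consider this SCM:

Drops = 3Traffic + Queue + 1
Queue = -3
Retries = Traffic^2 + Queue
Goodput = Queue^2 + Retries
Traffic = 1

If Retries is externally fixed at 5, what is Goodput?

14

Intervening sets Retries = 5 and removes its equation (Retries = Traffic^2 + Queue).
Goodput = Queue^2 + Retries  [with Queue=-3, Retries=5]  = 14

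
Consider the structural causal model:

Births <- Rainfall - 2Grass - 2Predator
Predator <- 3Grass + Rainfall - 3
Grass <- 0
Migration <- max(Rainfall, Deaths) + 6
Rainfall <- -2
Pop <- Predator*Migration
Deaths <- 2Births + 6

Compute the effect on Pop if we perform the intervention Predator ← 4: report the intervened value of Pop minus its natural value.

The intervention breaks the incoming arrows to Predator: Predator <- 3Grass + Rainfall - 3 no longer applies, and Predator = 4.
Births = Rainfall - 2Grass - 2Predator  [with Rainfall=-2, Grass=0, Predator=4]  = -10
Deaths = 2Births + 6  [with Births=-10]  = -14
Migration = max(Rainfall, Deaths) + 6  [with Rainfall=-2, Deaths=-14]  = 4
Pop = Predator*Migration  [with Predator=4, Migration=4]  = 16
Without intervention: Predator = 3Grass + Rainfall - 3  [with Grass=0, Rainfall=-2]  = -5; Births = Rainfall - 2Grass - 2Predator  [with Rainfall=-2, Grass=0, Predator=-5]  = 8; Deaths = 2Births + 6  [with Births=8]  = 22; Migration = max(Rainfall, Deaths) + 6  [with Rainfall=-2, Deaths=22]  = 28; Pop = Predator*Migration  [with Predator=-5, Migration=28]  = -140.
Change = 16 − (-140) = 156.

156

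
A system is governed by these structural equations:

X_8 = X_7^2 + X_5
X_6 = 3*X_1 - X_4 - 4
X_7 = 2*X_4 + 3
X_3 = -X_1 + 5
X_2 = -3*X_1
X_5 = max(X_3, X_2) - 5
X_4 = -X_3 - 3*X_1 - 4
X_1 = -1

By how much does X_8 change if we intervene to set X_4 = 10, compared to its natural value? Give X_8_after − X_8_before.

do(X_4=10) replaces the equation X_4 = -X_3 - 3*X_1 - 4 with the constant X_4 = 10.
X_2 = -3*X_1  [with X_1=-1]  = 3
X_3 = -X_1 + 5  [with X_1=-1]  = 6
X_5 = max(X_3, X_2) - 5  [with X_3=6, X_2=3]  = 1
X_7 = 2*X_4 + 3  [with X_4=10]  = 23
X_8 = X_7^2 + X_5  [with X_7=23, X_5=1]  = 530
Without intervention: X_2 = -3*X_1  [with X_1=-1]  = 3; X_3 = -X_1 + 5  [with X_1=-1]  = 6; X_4 = -X_3 - 3*X_1 - 4  [with X_3=6, X_1=-1]  = -7; X_5 = max(X_3, X_2) - 5  [with X_3=6, X_2=3]  = 1; X_7 = 2*X_4 + 3  [with X_4=-7]  = -11; X_8 = X_7^2 + X_5  [with X_7=-11, X_5=1]  = 122.
Change = 530 − 122 = 408.

408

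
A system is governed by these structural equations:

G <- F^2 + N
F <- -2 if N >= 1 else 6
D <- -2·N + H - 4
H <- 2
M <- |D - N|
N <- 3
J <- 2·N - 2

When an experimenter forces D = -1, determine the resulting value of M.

4

Intervening sets D = -1 and removes its equation (D <- -2·N + H - 4).
M = |D - N|  [with D=-1, N=3]  = 4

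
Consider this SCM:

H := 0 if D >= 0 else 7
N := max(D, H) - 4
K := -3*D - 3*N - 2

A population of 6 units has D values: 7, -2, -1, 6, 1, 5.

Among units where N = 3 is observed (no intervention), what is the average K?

Conditioning on N=3 selects the 3 unit(s) with D ∈ {7, -2, -1}. Their K values: -32, -5, -8. Mean = -15.

-15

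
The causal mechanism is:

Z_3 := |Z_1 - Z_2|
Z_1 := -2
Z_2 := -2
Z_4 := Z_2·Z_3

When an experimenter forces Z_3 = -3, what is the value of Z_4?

6

The intervention breaks the incoming arrows to Z_3: Z_3 := |Z_1 - Z_2| no longer applies, and Z_3 = -3.
Z_4 = Z_2·Z_3  [with Z_2=-2, Z_3=-3]  = 6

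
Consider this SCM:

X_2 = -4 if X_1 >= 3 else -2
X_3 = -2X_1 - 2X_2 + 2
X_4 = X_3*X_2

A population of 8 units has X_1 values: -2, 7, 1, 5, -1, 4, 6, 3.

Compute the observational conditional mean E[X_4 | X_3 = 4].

Observing X_3=4 restricts to units where X_3's equation naturally yields 4: X_1 ∈ {1, 3}. In that subpopulation X_4 = -8, -16, mean -12.

-12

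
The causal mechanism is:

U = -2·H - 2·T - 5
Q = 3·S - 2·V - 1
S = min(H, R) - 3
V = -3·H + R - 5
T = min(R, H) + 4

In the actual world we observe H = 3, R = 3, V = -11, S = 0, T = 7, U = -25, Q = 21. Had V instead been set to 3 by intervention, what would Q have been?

-7

The intervention breaks the incoming arrows to V: V = -3·H + R - 5 no longer applies, and V = 3.
S = min(H, R) - 3  [with H=3, R=3]  = 0
Q = 3·S - 2·V - 1  [with S=0, V=3]  = -7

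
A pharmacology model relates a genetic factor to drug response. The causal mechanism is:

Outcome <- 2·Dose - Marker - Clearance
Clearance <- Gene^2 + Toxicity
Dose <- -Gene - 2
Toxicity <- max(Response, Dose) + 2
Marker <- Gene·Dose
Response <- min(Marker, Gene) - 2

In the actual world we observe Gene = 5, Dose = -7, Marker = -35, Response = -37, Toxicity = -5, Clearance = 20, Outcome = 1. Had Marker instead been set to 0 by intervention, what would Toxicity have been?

do(Marker=0) replaces the equation Marker <- Gene·Dose with the constant Marker = 0.
Dose = -Gene - 2  [with Gene=5]  = -7
Response = min(Marker, Gene) - 2  [with Marker=0, Gene=5]  = -2
Toxicity = max(Response, Dose) + 2  [with Response=-2, Dose=-7]  = 0

0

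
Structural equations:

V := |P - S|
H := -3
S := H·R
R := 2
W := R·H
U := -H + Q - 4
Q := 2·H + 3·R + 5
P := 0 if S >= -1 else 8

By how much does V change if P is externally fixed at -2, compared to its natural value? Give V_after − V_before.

-10

Intervening sets P = -2 and removes its equation (P := 0 if S >= -1 else 8).
S = H·R  [with H=-3, R=2]  = -6
V = |P - S|  [with P=-2, S=-6]  = 4
Without intervention: S = H·R  [with H=-3, R=2]  = -6; P = 0 if S >= -1 else 8  [with S=-6]  = 8; V = |P - S|  [with P=8, S=-6]  = 14.
Change = 4 − 14 = -10.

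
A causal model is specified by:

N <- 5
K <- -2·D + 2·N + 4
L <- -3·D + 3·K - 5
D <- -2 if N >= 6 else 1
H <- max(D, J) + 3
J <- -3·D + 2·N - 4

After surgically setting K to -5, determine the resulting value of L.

-23

do(K=-5) replaces the equation K <- -2·D + 2·N + 4 with the constant K = -5.
D = -2 if N >= 6 else 1  [with N=5]  = 1
L = -3·D + 3·K - 5  [with D=1, K=-5]  = -23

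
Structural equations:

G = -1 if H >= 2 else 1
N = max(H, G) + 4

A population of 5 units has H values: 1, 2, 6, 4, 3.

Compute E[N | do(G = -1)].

do(G=-1) breaks G's dependence on H. With G=-1 fixed, N across the units is 5, 6, 10, 8, 7, mean 7.2.

7.2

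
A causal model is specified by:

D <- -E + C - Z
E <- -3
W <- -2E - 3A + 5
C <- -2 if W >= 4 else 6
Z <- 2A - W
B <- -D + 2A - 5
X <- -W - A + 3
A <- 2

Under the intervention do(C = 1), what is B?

-6

Intervening sets C = 1 and removes its equation (C <- -2 if W >= 4 else 6).
W = -2E - 3A + 5  [with E=-3, A=2]  = 5
Z = 2A - W  [with A=2, W=5]  = -1
D = -E + C - Z  [with E=-3, C=1, Z=-1]  = 5
B = -D + 2A - 5  [with D=5, A=2]  = -6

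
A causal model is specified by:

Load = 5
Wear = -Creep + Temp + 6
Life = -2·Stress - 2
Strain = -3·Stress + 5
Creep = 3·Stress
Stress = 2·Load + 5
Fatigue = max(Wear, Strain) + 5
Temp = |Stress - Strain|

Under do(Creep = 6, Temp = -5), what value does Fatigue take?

0

Setting Creep = 6, Temp = -5 by intervention discards those variables' equations.
Stress = 2·Load + 5  [with Load=5]  = 15
Strain = -3·Stress + 5  [with Stress=15]  = -40
Wear = -Creep + Temp + 6  [with Creep=6, Temp=-5]  = -5
Fatigue = max(Wear, Strain) + 5  [with Wear=-5, Strain=-40]  = 0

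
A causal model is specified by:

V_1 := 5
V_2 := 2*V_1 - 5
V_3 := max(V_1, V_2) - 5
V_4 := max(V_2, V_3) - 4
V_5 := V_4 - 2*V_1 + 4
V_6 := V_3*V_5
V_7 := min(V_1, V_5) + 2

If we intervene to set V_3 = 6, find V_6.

The intervention breaks the incoming arrows to V_3: V_3 := max(V_1, V_2) - 5 no longer applies, and V_3 = 6.
V_2 = 2*V_1 - 5  [with V_1=5]  = 5
V_4 = max(V_2, V_3) - 4  [with V_2=5, V_3=6]  = 2
V_5 = V_4 - 2*V_1 + 4  [with V_4=2, V_1=5]  = -4
V_6 = V_3*V_5  [with V_3=6, V_5=-4]  = -24

-24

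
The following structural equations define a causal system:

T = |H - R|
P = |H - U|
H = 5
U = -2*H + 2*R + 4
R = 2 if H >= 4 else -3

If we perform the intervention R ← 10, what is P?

9

do(R=10) replaces the equation R = 2 if H >= 4 else -3 with the constant R = 10.
U = -2*H + 2*R + 4  [with H=5, R=10]  = 14
P = |H - U|  [with H=5, U=14]  = 9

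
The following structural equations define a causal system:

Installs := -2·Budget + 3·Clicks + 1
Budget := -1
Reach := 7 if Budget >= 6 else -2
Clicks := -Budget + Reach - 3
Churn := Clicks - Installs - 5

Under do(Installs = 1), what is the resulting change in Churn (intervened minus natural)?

-10

Intervening sets Installs = 1 and removes its equation (Installs := -2·Budget + 3·Clicks + 1).
Reach = 7 if Budget >= 6 else -2  [with Budget=-1]  = -2
Clicks = -Budget + Reach - 3  [with Budget=-1, Reach=-2]  = -4
Churn = Clicks - Installs - 5  [with Clicks=-4, Installs=1]  = -10
Without intervention: Reach = 7 if Budget >= 6 else -2  [with Budget=-1]  = -2; Clicks = -Budget + Reach - 3  [with Budget=-1, Reach=-2]  = -4; Installs = -2·Budget + 3·Clicks + 1  [with Budget=-1, Clicks=-4]  = -9; Churn = Clicks - Installs - 5  [with Clicks=-4, Installs=-9]  = 0.
Change = -10 − 0 = -10.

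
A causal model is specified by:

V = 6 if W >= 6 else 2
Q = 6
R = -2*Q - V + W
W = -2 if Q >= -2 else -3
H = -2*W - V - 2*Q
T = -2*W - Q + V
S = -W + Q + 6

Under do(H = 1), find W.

Under do(H=1), the mechanism H = -2*W - V - 2*Q is discarded; H is fixed at 1.
W is not downstream of the intervention, so its value is determined by the original equations.
W = -2 if Q >= -2 else -3  [with Q=6]  = -2

-2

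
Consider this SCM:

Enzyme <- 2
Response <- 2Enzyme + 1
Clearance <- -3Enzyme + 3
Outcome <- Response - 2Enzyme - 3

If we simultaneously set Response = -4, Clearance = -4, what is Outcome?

-11

Setting Response = -4, Clearance = -4 by intervention discards those variables' equations.
Outcome = Response - 2Enzyme - 3  [with Response=-4, Enzyme=2]  = -11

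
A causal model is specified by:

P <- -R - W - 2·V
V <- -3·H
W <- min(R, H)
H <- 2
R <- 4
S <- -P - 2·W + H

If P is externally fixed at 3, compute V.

-6

The intervention breaks the incoming arrows to P: P <- -R - W - 2·V no longer applies, and P = 3.
Since V is not a descendant of the intervened variable, it is unaffected.
V = -3·H  [with H=2]  = -6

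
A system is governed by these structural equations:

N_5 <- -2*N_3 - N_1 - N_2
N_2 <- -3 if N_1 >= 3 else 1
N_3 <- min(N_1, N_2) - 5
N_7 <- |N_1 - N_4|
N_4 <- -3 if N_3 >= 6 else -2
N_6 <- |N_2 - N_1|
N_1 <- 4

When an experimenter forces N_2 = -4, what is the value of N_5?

18

do(N_2=-4) replaces the equation N_2 <- -3 if N_1 >= 3 else 1 with the constant N_2 = -4.
N_3 = min(N_1, N_2) - 5  [with N_1=4, N_2=-4]  = -9
N_5 = -2*N_3 - N_1 - N_2  [with N_3=-9, N_1=4, N_2=-4]  = 18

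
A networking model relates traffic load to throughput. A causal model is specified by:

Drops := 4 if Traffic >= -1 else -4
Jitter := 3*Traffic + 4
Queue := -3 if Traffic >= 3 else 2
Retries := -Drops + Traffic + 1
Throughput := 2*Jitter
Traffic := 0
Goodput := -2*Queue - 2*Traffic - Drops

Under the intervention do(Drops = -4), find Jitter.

4

do(Drops=-4) replaces the equation Drops := 4 if Traffic >= -1 else -4 with the constant Drops = -4.
Jitter is not downstream of the intervention, so its value is determined by the original equations.
Jitter = 3*Traffic + 4  [with Traffic=0]  = 4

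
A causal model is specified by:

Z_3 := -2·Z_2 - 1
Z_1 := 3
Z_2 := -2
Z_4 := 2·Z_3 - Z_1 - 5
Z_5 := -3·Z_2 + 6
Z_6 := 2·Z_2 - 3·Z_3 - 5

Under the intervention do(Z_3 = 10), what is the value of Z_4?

12

The intervention breaks the incoming arrows to Z_3: Z_3 := -2·Z_2 - 1 no longer applies, and Z_3 = 10.
Z_4 = 2·Z_3 - Z_1 - 5  [with Z_3=10, Z_1=3]  = 12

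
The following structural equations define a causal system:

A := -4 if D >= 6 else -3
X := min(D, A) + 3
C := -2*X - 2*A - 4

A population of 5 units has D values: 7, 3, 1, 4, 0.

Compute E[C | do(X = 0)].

2.4

The intervention sets X=0 in all 5 units regardless of D. Recomputing C per unit gives 4, 2, 2, 2, 2; average 2.4.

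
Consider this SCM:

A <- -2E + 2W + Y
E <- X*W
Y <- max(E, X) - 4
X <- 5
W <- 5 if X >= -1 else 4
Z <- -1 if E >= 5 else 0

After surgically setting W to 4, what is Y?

16

Under do(W=4), the mechanism W <- 5 if X >= -1 else 4 is discarded; W is fixed at 4.
E = X*W  [with X=5, W=4]  = 20
Y = max(E, X) - 4  [with E=20, X=5]  = 16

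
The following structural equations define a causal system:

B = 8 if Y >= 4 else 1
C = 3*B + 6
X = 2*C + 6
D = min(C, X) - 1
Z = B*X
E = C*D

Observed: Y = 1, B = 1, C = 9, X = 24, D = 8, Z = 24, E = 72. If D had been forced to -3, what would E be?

-27

Under do(D=-3), the mechanism D = min(C, X) - 1 is discarded; D is fixed at -3.
B = 8 if Y >= 4 else 1  [with Y=1]  = 1
C = 3*B + 6  [with B=1]  = 9
E = C*D  [with C=9, D=-3]  = -27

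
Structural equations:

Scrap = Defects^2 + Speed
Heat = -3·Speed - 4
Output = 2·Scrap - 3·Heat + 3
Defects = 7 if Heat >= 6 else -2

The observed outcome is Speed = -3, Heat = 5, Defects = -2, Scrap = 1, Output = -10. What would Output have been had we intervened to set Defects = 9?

do(Defects=9) replaces the equation Defects = 7 if Heat >= 6 else -2 with the constant Defects = 9.
Heat = -3·Speed - 4  [with Speed=-3]  = 5
Scrap = Defects^2 + Speed  [with Defects=9, Speed=-3]  = 78
Output = 2·Scrap - 3·Heat + 3  [with Scrap=78, Heat=5]  = 144

144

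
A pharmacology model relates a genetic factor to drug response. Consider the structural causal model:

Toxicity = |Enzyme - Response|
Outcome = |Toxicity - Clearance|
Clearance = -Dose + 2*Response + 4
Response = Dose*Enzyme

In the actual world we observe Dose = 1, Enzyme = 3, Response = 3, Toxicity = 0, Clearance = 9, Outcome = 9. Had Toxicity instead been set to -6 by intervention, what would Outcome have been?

Under do(Toxicity=-6), the mechanism Toxicity = |Enzyme - Response| is discarded; Toxicity is fixed at -6.
Response = Dose*Enzyme  [with Dose=1, Enzyme=3]  = 3
Clearance = -Dose + 2*Response + 4  [with Dose=1, Response=3]  = 9
Outcome = |Toxicity - Clearance|  [with Toxicity=-6, Clearance=9]  = 15

15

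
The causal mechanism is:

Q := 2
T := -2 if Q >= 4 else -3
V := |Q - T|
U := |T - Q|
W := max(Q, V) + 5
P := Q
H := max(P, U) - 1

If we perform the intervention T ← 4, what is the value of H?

Under do(T=4), the mechanism T := -2 if Q >= 4 else -3 is discarded; T is fixed at 4.
U = |T - Q|  [with T=4, Q=2]  = 2
P = Q  [with Q=2]  = 2
H = max(P, U) - 1  [with P=2, U=2]  = 1

1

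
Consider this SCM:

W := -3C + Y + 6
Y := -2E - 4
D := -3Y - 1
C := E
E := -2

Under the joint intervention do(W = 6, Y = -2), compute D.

5

The joint intervention fixes W = 6, Y = -2, removing each variable's own equation.
D = -3Y - 1  [with Y=-2]  = 5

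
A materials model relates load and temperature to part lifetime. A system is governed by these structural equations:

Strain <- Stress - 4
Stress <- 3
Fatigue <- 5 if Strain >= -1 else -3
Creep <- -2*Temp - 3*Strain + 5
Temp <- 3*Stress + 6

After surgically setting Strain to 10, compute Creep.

Under do(Strain=10), the mechanism Strain <- Stress - 4 is discarded; Strain is fixed at 10.
Temp = 3*Stress + 6  [with Stress=3]  = 15
Creep = -2*Temp - 3*Strain + 5  [with Temp=15, Strain=10]  = -55

-55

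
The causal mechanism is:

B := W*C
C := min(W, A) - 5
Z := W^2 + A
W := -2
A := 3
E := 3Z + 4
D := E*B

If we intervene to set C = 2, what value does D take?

-100

The intervention breaks the incoming arrows to C: C := min(W, A) - 5 no longer applies, and C = 2.
Z = W^2 + A  [with W=-2, A=3]  = 7
E = 3Z + 4  [with Z=7]  = 25
B = W*C  [with W=-2, C=2]  = -4
D = E*B  [with E=25, B=-4]  = -100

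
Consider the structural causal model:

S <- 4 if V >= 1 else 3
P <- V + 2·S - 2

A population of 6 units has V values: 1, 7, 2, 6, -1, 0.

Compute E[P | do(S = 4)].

8.5

do(S=4) breaks S's dependence on V. With S=4 fixed, P across the units is 7, 13, 8, 12, 5, 6, mean 8.5.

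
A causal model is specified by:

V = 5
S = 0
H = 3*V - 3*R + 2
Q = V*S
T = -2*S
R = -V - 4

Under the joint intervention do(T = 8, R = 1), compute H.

Setting T = 8, R = 1 by intervention discards those variables' equations.
H = 3*V - 3*R + 2  [with V=5, R=1]  = 14

14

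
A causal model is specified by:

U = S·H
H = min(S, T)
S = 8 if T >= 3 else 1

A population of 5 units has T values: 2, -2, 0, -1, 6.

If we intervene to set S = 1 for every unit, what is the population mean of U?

Under do(S=1), S's equation is replaced by S=1 for every unit. Per-unit U: 1, -2, 0, -1, 1. Mean = -0.2.

-0.2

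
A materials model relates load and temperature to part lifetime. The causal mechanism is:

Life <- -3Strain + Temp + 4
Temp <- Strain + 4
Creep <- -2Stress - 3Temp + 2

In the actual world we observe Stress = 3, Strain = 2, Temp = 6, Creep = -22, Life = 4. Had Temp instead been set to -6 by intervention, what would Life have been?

do(Temp=-6) replaces the equation Temp <- Strain + 4 with the constant Temp = -6.
Life = -3Strain + Temp + 4  [with Strain=2, Temp=-6]  = -8

-8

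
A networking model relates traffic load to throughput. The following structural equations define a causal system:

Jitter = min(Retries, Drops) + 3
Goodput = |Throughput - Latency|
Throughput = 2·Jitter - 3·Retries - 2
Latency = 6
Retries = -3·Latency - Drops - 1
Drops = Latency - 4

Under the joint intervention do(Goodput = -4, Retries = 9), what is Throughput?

-19

Under do(Goodput = -4, Retries = 9), each intervened variable's structural equation is replaced by its fixed value.
Drops = Latency - 4  [with Latency=6]  = 2
Jitter = min(Retries, Drops) + 3  [with Retries=9, Drops=2]  = 5
Throughput = 2·Jitter - 3·Retries - 2  [with Jitter=5, Retries=9]  = -19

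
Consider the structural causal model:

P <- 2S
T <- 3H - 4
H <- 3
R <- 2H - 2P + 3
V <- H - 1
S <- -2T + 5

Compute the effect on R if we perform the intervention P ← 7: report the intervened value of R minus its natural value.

Intervening sets P = 7 and removes its equation (P <- 2S).
R = 2H - 2P + 3  [with H=3, P=7]  = -5
Without intervention: T = 3H - 4  [with H=3]  = 5; S = -2T + 5  [with T=5]  = -5; P = 2S  [with S=-5]  = -10; R = 2H - 2P + 3  [with H=3, P=-10]  = 29.
Change = -5 − 29 = -34.

-34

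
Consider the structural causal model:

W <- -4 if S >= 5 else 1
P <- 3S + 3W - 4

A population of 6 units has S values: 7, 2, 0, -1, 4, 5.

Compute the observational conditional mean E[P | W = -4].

2

Observing W=-4 restricts to units where W's equation naturally yields -4: S ∈ {7, 5}. In that subpopulation P = 5, -1, mean 2.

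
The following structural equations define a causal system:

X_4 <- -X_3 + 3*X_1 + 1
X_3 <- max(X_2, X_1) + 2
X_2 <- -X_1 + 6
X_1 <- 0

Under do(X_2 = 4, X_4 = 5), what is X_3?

The joint intervention fixes X_2 = 4, X_4 = 5, removing each variable's own equation.
X_3 = max(X_2, X_1) + 2  [with X_2=4, X_1=0]  = 6

6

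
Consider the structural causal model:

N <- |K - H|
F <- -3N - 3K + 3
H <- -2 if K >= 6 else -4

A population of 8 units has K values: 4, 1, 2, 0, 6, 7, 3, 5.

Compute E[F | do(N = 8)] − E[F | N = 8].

4.5

do(N=8) breaks N's dependence on K. With N=8 fixed, F across the units is -33, -24, -27, -21, -39, -42, -30, -36, mean -31.5.
E[F|N=8] averages over only the 2 units with N=8 (K = 4, 6): F = -33, -39, mean -36.
Difference = -31.5 − (-36) = 4.5.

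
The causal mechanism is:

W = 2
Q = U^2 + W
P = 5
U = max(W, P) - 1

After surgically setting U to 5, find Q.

27

The intervention breaks the incoming arrows to U: U = max(W, P) - 1 no longer applies, and U = 5.
Q = U^2 + W  [with U=5, W=2]  = 27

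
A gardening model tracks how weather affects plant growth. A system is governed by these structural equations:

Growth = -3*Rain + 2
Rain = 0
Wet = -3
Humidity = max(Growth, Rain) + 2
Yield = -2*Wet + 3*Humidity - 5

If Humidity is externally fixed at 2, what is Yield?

7

Intervening sets Humidity = 2 and removes its equation (Humidity = max(Growth, Rain) + 2).
Yield = -2*Wet + 3*Humidity - 5  [with Wet=-3, Humidity=2]  = 7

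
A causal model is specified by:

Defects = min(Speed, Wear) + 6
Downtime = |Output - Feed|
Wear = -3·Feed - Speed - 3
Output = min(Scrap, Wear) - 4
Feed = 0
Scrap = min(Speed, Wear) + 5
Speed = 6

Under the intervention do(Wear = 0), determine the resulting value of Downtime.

The intervention breaks the incoming arrows to Wear: Wear = -3·Feed - Speed - 3 no longer applies, and Wear = 0.
Scrap = min(Speed, Wear) + 5  [with Speed=6, Wear=0]  = 5
Output = min(Scrap, Wear) - 4  [with Scrap=5, Wear=0]  = -4
Downtime = |Output - Feed|  [with Output=-4, Feed=0]  = 4

4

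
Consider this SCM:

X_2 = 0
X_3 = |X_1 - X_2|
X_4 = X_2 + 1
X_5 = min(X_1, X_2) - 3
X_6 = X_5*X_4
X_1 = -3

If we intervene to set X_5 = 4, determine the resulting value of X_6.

4

The intervention breaks the incoming arrows to X_5: X_5 = min(X_1, X_2) - 3 no longer applies, and X_5 = 4.
X_4 = X_2 + 1  [with X_2=0]  = 1
X_6 = X_5*X_4  [with X_5=4, X_4=1]  = 4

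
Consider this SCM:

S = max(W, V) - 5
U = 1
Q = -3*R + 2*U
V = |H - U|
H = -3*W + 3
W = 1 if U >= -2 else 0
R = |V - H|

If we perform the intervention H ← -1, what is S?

-3

The intervention breaks the incoming arrows to H: H = -3*W + 3 no longer applies, and H = -1.
W = 1 if U >= -2 else 0  [with U=1]  = 1
V = |H - U|  [with H=-1, U=1]  = 2
S = max(W, V) - 5  [with W=1, V=2]  = -3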